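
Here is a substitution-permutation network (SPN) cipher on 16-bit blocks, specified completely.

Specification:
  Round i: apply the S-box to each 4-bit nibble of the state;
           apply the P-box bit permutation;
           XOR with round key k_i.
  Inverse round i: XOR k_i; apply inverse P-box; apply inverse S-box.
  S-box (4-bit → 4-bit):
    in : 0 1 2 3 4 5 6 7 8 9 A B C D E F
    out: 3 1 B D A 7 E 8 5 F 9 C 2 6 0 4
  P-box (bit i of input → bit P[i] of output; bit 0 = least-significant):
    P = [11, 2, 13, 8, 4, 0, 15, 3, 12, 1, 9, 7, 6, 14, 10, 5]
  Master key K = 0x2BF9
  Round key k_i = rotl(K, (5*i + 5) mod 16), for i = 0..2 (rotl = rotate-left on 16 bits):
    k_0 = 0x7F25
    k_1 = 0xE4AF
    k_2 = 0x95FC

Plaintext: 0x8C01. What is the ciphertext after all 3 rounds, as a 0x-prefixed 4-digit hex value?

s_0 = plaintext = 0x8C01
s_1 = Round(s_0, k_0) = 0x7376
s_2 = Round(s_1, k_1) = 0xD703
s_3 = Round(s_2, k_2) = 0xF86D

0xF86D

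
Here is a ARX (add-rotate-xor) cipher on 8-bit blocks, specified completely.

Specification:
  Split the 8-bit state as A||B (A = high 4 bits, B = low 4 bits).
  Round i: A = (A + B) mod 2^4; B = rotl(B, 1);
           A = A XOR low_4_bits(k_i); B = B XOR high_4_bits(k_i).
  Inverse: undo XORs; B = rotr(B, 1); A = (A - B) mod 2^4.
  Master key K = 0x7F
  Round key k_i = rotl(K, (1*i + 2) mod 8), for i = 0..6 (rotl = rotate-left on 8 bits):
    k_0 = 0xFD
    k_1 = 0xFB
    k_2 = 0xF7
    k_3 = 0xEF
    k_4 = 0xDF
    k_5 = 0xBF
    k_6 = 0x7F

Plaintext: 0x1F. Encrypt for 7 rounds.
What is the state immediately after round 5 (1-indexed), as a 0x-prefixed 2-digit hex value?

0x40

s_0 = plaintext = 0x1F
s_1 = Round(s_0, k_0) = 0xD0
s_2 = Round(s_1, k_1) = 0x6F
s_3 = Round(s_2, k_2) = 0x20
s_4 = Round(s_3, k_3) = 0xDE
s_5 = Round(s_4, k_4) = 0x40
s_6 = Round(s_5, k_5) = 0xBB
s_7 = Round(s_6, k_6) = 0x90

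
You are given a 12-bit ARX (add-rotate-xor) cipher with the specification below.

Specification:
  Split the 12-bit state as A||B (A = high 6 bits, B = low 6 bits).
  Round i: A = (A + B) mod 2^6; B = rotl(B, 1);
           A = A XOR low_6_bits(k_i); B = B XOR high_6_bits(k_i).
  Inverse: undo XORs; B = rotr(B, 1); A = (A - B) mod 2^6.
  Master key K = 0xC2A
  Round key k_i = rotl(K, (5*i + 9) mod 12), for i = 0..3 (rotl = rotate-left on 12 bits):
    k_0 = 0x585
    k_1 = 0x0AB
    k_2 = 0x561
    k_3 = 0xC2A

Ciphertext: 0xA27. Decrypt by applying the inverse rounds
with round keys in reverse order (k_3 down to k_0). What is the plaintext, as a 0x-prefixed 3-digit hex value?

s_0 = ciphertext = 0xA27
s_1 = InvRound(s_0, k_3) = 0x5EB
s_2 = InvRound(s_1, k_2) = 0x5DF
s_3 = InvRound(s_2, k_1) = 0x3AE
s_4 = InvRound(s_3, k_0) = 0xBDC

0xBDC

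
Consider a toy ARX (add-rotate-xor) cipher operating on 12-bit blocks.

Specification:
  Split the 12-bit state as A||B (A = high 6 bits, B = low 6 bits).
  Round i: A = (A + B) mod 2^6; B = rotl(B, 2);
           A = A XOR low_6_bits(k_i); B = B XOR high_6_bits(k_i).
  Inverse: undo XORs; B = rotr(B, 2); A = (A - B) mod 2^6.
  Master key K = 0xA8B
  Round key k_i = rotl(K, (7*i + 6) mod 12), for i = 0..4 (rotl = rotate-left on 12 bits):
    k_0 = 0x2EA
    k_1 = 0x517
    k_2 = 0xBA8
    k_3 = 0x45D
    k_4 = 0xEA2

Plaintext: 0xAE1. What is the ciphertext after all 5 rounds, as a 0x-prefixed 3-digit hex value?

s_0 = plaintext = 0xAE1
s_1 = Round(s_0, k_0) = 0x98D
s_2 = Round(s_1, k_1) = 0x920
s_3 = Round(s_2, k_2) = 0xB2C
s_4 = Round(s_3, k_3) = 0x163
s_5 = Round(s_4, k_4) = 0x2B4

0x2B4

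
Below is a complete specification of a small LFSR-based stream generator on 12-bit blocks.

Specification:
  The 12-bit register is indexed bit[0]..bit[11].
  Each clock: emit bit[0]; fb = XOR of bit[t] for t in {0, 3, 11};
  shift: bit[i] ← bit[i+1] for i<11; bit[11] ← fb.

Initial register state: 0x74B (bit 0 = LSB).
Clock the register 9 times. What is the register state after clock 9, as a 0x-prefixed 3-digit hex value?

reg_0 = 0x74B
clock 1: out=1, reg = 0x3A5
clock 2: out=1, reg = 0x9D2
clock 3: out=0, reg = 0xCE9
clock 4: out=1, reg = 0xE74
clock 5: out=0, reg = 0xF3A
clock 6: out=0, reg = 0x79D
clock 7: out=1, reg = 0x3CE
clock 8: out=0, reg = 0x9E7
clock 9: out=1, reg = 0x4F3

0x4F3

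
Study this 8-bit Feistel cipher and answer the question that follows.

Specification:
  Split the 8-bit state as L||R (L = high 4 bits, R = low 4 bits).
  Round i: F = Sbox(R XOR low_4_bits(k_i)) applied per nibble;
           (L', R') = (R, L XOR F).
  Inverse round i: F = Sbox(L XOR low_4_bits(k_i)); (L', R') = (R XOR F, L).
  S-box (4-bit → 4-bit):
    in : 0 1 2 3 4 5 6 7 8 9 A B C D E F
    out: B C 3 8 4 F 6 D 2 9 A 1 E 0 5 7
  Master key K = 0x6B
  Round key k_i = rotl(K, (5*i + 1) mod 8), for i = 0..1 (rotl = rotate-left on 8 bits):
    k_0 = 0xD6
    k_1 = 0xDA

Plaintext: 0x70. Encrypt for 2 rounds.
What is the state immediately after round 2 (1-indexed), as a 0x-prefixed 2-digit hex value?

0x11

s_0 = plaintext = 0x70
s_1 = Round(s_0, k_0) = 0x01
s_2 = Round(s_1, k_1) = 0x11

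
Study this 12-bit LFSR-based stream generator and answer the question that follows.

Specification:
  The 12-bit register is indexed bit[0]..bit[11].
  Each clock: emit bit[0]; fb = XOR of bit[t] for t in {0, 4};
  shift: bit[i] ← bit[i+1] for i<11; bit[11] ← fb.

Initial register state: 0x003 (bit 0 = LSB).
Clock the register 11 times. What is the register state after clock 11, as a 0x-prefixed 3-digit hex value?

0x606

reg_0 = 0x003
clock 1: out=1, reg = 0x801
clock 2: out=1, reg = 0xC00
clock 3: out=0, reg = 0x600
clock 4: out=0, reg = 0x300
clock 5: out=0, reg = 0x180
clock 6: out=0, reg = 0x0C0
clock 7: out=0, reg = 0x060
clock 8: out=0, reg = 0x030
clock 9: out=0, reg = 0x818
clock 10: out=0, reg = 0xC0C
clock 11: out=0, reg = 0x606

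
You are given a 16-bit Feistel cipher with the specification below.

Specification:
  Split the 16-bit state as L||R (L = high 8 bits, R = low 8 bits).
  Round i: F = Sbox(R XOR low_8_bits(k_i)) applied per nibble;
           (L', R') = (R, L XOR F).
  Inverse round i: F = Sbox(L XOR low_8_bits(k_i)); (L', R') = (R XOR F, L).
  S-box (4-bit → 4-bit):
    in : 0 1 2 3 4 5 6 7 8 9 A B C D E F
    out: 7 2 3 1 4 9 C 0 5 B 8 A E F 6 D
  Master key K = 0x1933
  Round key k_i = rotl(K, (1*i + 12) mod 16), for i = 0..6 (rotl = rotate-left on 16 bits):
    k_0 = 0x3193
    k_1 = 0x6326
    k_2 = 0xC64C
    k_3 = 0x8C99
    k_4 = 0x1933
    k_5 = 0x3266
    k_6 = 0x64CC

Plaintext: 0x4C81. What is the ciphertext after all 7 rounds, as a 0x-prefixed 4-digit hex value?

0xD217

s_0 = plaintext = 0x4C81
s_1 = Round(s_0, k_0) = 0x816F
s_2 = Round(s_1, k_1) = 0x6FCA
s_3 = Round(s_2, k_2) = 0xCA33
s_4 = Round(s_3, k_3) = 0x3342
s_5 = Round(s_4, k_4) = 0x4231
s_6 = Round(s_5, k_5) = 0x31D2
s_7 = Round(s_6, k_6) = 0xD217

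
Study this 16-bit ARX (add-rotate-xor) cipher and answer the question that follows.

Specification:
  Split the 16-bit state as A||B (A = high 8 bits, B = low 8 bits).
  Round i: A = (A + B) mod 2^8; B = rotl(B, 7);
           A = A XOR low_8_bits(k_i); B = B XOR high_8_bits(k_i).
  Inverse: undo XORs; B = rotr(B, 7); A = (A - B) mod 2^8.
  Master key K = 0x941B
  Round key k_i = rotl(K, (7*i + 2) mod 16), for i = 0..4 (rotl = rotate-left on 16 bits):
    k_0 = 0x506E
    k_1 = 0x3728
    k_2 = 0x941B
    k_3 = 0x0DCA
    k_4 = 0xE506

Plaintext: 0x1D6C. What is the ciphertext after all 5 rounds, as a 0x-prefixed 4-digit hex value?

s_0 = plaintext = 0x1D6C
s_1 = Round(s_0, k_0) = 0xE766
s_2 = Round(s_1, k_1) = 0x6504
s_3 = Round(s_2, k_2) = 0x7296
s_4 = Round(s_3, k_3) = 0xC246
s_5 = Round(s_4, k_4) = 0x0EC6

0x0EC6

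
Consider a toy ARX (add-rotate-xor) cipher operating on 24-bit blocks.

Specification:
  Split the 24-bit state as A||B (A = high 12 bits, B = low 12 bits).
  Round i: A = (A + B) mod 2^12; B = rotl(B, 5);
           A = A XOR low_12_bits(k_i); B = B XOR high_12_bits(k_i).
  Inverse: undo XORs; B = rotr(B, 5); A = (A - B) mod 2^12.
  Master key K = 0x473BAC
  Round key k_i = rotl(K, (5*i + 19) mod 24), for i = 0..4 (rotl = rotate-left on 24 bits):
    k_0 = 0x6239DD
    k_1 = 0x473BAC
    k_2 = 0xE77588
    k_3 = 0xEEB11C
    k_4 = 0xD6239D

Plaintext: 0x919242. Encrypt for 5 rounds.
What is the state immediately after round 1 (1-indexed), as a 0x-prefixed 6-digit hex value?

s_0 = plaintext = 0x919242
s_1 = Round(s_0, k_0) = 0x286E67
s_2 = Round(s_1, k_1) = 0xB4188F
s_3 = Round(s_2, k_2) = 0x658F86
s_4 = Round(s_3, k_3) = 0x4C2E34
s_5 = Round(s_4, k_4) = 0x16BBFE

0x286E67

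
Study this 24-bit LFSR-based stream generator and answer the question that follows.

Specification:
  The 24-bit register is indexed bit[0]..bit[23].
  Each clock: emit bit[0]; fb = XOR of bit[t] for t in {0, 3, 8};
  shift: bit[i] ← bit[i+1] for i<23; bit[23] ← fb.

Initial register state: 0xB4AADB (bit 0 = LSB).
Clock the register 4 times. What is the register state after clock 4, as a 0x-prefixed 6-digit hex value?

0xAB4AAD

reg_0 = 0xB4AADB
clock 1: out=1, reg = 0x5A556D
clock 2: out=1, reg = 0xAD2AB6
clock 3: out=0, reg = 0x56955B
clock 4: out=1, reg = 0xAB4AAD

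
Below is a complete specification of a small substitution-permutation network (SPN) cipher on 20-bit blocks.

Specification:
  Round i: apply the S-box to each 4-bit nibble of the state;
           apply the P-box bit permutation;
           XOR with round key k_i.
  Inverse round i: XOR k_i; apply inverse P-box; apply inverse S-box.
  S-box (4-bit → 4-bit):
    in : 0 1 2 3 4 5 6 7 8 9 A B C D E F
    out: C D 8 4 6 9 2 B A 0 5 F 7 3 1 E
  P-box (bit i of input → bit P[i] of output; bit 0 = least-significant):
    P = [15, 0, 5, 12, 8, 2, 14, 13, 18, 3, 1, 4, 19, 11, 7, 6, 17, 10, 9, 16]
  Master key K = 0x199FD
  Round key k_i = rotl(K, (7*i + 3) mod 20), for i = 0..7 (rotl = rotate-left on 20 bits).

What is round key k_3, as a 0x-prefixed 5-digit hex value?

0x99FD1

K = 0x199FD
k_0 = rotl(K, (7*0+3) mod 20) = rotl(K, 3) = 0xCCFE8
k_1 = rotl(K, (7*1+3) mod 20) = rotl(K, 10) = 0x7F466
k_2 = rotl(K, (7*2+3) mod 20) = rotl(K, 17) = 0xA333F
k_3 = rotl(K, (7*3+3) mod 20) = rotl(K, 4) = 0x99FD1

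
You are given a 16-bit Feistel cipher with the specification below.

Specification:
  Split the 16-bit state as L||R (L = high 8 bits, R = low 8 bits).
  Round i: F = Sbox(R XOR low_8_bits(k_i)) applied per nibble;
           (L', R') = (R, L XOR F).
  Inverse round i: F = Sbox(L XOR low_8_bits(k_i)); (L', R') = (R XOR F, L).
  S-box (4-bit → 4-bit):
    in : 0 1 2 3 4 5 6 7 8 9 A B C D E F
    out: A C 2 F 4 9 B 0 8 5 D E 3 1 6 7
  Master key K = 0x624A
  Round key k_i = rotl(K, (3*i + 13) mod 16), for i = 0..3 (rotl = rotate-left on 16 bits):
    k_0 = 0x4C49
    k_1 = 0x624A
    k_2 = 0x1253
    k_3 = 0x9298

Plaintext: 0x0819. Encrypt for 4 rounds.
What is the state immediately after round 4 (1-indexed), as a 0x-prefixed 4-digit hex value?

0x0059

s_0 = plaintext = 0x0819
s_1 = Round(s_0, k_0) = 0x1992
s_2 = Round(s_1, k_1) = 0x9201
s_3 = Round(s_2, k_2) = 0x0100
s_4 = Round(s_3, k_3) = 0x0059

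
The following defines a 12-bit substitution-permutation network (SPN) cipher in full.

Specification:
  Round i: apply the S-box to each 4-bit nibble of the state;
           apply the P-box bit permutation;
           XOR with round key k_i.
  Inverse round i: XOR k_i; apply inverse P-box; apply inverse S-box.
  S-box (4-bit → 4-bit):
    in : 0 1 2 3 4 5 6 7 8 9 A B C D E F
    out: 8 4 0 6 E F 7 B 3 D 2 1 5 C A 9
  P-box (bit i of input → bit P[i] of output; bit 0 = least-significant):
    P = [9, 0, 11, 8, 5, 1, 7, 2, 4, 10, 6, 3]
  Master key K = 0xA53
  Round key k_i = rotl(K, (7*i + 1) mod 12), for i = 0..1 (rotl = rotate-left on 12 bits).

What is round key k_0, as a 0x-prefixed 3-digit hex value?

K = 0xA53
k_0 = rotl(K, (7*0+1) mod 12) = rotl(K, 1) = 0x4A7

0x4A7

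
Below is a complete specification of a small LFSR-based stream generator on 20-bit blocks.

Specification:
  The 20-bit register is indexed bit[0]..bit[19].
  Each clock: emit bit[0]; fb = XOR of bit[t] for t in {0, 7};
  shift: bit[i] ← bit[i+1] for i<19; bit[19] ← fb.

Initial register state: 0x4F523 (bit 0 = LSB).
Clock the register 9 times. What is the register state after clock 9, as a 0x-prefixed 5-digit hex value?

0x64A7A

reg_0 = 0x4F523
clock 1: out=1, reg = 0xA7A91
clock 2: out=1, reg = 0x53D48
clock 3: out=0, reg = 0x29EA4
clock 4: out=0, reg = 0x94F52
clock 5: out=0, reg = 0x4A7A9
clock 6: out=1, reg = 0x253D4
clock 7: out=0, reg = 0x929EA
clock 8: out=0, reg = 0xC94F5
clock 9: out=1, reg = 0x64A7A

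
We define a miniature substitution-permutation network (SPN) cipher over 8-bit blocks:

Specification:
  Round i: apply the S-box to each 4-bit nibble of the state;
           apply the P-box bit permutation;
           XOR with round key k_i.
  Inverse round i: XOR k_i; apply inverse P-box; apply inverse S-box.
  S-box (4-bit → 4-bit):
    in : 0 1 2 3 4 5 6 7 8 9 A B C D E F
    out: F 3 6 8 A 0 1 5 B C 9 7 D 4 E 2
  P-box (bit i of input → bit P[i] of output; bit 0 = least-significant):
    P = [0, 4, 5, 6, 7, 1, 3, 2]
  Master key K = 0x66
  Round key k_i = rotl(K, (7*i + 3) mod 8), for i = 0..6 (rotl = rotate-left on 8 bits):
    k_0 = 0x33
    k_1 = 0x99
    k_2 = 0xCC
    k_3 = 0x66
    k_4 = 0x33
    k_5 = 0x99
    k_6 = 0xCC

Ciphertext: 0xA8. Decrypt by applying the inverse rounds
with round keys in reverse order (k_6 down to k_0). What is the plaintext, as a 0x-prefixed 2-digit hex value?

s_0 = ciphertext = 0xA8
s_1 = InvRound(s_0, k_6) = 0x39
s_2 = InvRound(s_1, k_5) = 0x6D
s_3 = InvRound(s_2, k_4) = 0xE4
s_4 = InvRound(s_3, k_3) = 0x15
s_5 = InvRound(s_4, k_2) = 0x78
s_6 = InvRound(s_5, k_1) = 0x6C
s_7 = InvRound(s_6, k_0) = 0xE8

0xE8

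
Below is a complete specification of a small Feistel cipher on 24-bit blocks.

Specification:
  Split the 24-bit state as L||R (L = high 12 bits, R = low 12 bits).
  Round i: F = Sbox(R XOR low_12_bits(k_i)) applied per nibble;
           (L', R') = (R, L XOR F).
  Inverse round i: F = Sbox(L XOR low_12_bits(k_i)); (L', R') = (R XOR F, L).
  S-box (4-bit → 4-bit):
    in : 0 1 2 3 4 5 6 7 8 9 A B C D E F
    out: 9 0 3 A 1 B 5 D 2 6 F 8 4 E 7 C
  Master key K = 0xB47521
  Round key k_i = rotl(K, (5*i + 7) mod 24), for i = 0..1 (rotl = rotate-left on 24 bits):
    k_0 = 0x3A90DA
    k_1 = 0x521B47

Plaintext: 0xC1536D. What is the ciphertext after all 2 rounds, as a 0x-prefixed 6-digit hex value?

s_0 = plaintext = 0xC1536D
s_1 = Round(s_0, k_0) = 0x36D698
s_2 = Round(s_1, k_1) = 0x698D81

0x698D81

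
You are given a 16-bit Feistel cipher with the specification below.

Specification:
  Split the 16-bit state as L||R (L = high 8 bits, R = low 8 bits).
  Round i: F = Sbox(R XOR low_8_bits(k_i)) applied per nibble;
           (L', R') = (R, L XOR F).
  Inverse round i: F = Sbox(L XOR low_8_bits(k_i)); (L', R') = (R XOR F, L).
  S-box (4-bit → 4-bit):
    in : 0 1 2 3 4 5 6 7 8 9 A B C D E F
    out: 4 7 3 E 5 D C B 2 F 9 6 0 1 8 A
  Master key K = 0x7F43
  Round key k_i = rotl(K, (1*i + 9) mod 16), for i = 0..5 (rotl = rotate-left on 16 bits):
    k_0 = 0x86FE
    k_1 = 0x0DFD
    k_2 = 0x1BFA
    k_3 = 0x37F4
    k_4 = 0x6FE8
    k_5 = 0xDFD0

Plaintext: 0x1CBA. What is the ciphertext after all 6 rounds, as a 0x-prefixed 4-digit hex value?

0x0AE2

s_0 = plaintext = 0x1CBA
s_1 = Round(s_0, k_0) = 0xBA49
s_2 = Round(s_1, k_1) = 0x49DF
s_3 = Round(s_2, k_2) = 0xDF74
s_4 = Round(s_3, k_3) = 0x74FB
s_5 = Round(s_4, k_4) = 0xFB0A
s_6 = Round(s_5, k_5) = 0x0AE2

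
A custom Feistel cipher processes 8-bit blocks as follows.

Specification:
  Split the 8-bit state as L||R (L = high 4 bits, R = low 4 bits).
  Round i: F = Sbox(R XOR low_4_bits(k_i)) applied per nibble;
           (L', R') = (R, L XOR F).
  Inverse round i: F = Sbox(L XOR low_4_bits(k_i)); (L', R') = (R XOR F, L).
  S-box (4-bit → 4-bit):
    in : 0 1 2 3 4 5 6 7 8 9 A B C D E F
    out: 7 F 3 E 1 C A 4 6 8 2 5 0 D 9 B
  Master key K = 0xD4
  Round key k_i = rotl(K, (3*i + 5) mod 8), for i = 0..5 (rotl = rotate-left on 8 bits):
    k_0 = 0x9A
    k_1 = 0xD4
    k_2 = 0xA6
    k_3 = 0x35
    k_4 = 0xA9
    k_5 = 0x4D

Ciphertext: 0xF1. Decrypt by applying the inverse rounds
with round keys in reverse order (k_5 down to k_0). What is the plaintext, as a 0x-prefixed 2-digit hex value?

0xA5

s_0 = ciphertext = 0xF1
s_1 = InvRound(s_0, k_5) = 0x2F
s_2 = InvRound(s_1, k_4) = 0xA2
s_3 = InvRound(s_2, k_3) = 0x9A
s_4 = InvRound(s_3, k_2) = 0x19
s_5 = InvRound(s_4, k_1) = 0x51
s_6 = InvRound(s_5, k_0) = 0xA5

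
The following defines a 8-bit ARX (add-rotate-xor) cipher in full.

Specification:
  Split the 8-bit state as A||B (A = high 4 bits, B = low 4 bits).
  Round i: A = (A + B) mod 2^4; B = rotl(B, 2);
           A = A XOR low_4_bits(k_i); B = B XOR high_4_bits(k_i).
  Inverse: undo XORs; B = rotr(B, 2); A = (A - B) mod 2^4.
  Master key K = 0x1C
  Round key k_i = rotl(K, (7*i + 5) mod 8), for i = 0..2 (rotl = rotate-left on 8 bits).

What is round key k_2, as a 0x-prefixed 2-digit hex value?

0xE0

K = 0x1C
k_0 = rotl(K, (7*0+5) mod 8) = rotl(K, 5) = 0x83
k_1 = rotl(K, (7*1+5) mod 8) = rotl(K, 4) = 0xC1
k_2 = rotl(K, (7*2+5) mod 8) = rotl(K, 3) = 0xE0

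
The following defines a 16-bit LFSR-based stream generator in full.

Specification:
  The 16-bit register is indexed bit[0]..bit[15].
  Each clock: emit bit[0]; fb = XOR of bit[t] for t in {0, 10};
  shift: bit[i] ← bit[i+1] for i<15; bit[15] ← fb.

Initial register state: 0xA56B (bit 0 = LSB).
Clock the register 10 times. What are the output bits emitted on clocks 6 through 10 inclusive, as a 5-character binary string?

reg_0 = 0xA56B
clock 1: out=1, reg = 0x52B5
clock 2: out=1, reg = 0xA95A
clock 3: out=0, reg = 0x54AD
clock 4: out=1, reg = 0x2A56
clock 5: out=0, reg = 0x152B
clock 6: out=1, reg = 0x0A95
clock 7: out=1, reg = 0x854A
clock 8: out=0, reg = 0xC2A5
clock 9: out=1, reg = 0xE152
clock 10: out=0, reg = 0x70A9

11010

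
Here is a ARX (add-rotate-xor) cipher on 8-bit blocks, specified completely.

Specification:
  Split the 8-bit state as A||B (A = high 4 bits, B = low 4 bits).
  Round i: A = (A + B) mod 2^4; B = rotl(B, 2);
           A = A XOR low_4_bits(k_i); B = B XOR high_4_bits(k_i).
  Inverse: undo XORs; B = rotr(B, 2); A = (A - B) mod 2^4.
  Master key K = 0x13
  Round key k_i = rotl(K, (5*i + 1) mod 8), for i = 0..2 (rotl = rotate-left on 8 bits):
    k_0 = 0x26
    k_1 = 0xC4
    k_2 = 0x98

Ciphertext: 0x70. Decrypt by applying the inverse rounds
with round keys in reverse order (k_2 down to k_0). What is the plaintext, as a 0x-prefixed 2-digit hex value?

0x32

s_0 = ciphertext = 0x70
s_1 = InvRound(s_0, k_2) = 0x96
s_2 = InvRound(s_1, k_1) = 0x3A
s_3 = InvRound(s_2, k_0) = 0x32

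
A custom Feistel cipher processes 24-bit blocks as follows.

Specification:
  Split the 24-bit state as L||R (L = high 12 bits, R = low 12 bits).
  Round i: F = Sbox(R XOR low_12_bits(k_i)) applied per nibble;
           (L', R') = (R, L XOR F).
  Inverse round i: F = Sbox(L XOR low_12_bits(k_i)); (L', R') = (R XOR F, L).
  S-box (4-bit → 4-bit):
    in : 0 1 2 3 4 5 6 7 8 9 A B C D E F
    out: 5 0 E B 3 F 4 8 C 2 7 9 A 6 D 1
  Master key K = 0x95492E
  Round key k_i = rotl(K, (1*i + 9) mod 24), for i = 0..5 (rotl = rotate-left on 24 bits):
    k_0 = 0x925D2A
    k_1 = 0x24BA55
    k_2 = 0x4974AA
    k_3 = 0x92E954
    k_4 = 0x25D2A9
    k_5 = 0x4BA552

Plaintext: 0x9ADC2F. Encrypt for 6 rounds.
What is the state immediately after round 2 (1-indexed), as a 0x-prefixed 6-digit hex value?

0x9F2757

s_0 = plaintext = 0x9ADC2F
s_1 = Round(s_0, k_0) = 0xC2F9F2
s_2 = Round(s_1, k_1) = 0x9F2757
s_3 = Round(s_2, k_2) = 0x7572E4
s_4 = Round(s_3, k_3) = 0x2E4EC2
s_5 = Round(s_4, k_4) = 0xEC28AD
s_6 = Round(s_5, k_5) = 0x8AD8D3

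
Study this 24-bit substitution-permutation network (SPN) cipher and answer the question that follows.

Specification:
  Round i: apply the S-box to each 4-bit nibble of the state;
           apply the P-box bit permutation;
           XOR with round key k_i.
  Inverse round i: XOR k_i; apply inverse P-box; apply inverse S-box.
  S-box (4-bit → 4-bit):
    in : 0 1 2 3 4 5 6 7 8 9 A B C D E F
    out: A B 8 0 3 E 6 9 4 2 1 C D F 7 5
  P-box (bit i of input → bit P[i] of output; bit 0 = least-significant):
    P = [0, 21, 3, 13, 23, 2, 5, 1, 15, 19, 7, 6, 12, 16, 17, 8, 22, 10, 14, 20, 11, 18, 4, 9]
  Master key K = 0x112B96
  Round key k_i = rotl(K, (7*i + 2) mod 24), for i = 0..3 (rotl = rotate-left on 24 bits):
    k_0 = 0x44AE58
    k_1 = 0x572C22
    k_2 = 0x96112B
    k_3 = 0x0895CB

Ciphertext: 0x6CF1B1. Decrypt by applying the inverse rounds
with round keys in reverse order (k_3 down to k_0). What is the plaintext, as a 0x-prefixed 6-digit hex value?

0x49CE48

s_0 = ciphertext = 0x6CF1B1
s_1 = InvRound(s_0, k_3) = 0x6E32B5
s_2 = InvRound(s_1, k_2) = 0xB72615
s_3 = InvRound(s_2, k_1) = 0xCA33D4
s_4 = InvRound(s_3, k_0) = 0x49CE48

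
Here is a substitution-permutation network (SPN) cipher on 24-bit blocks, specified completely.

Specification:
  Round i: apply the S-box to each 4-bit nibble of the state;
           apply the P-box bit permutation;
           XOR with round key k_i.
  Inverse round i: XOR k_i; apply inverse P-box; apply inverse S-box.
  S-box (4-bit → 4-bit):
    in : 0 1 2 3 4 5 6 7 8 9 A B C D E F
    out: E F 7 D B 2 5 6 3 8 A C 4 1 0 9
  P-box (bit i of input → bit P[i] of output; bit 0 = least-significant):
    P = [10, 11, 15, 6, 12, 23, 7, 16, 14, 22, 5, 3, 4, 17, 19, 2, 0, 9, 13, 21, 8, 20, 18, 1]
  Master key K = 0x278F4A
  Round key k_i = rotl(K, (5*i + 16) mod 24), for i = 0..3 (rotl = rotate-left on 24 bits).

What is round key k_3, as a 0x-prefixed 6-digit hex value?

0xC7A513

K = 0x278F4A
k_0 = rotl(K, (5*0+16) mod 24) = rotl(K, 16) = 0x4A278F
k_1 = rotl(K, (5*1+16) mod 24) = rotl(K, 21) = 0x44F1E9
k_2 = rotl(K, (5*2+16) mod 24) = rotl(K, 2) = 0x9E3D28
k_3 = rotl(K, (5*3+16) mod 24) = rotl(K, 7) = 0xC7A513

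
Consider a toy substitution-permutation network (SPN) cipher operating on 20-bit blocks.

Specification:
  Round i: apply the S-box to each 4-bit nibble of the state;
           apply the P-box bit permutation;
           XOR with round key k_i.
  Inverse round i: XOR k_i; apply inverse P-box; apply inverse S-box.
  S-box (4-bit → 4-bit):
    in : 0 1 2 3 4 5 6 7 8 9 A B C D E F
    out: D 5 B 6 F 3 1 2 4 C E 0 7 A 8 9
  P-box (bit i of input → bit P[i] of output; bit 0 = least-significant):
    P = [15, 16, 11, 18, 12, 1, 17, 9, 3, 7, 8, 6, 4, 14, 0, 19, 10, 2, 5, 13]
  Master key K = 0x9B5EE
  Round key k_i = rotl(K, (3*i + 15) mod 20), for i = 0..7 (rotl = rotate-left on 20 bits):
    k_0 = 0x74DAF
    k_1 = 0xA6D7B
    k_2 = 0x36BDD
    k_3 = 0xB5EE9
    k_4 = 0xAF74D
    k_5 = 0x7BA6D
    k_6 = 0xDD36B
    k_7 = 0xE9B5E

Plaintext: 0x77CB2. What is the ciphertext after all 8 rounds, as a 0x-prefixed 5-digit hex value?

0x3F960

s_0 = plaintext = 0x77CB2
s_1 = Round(s_0, k_0) = 0x28C23
s_2 = Round(s_1, k_1) = 0xB52F4
s_3 = Round(s_2, k_2) = 0x6B105
s_4 = Round(s_3, k_3) = 0x8C9E1
s_5 = Round(s_4, k_4) = 0xA3C3C
s_6 = Round(s_5, k_5) = 0x453C2
s_7 = Round(s_6, k_6) = 0xA26DD
s_8 = Round(s_7, k_7) = 0x3F960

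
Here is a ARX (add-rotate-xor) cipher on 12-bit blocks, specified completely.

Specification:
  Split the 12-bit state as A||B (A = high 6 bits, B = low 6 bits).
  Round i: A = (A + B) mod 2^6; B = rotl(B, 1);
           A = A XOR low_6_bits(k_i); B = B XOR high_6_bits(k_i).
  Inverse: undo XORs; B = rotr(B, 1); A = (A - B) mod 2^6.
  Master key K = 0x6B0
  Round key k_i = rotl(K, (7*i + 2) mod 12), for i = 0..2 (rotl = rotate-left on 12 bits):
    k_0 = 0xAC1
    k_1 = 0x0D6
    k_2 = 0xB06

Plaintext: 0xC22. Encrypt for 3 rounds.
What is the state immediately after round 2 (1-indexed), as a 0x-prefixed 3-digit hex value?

s_0 = plaintext = 0xC22
s_1 = Round(s_0, k_0) = 0x4EE
s_2 = Round(s_1, k_1) = 0x5DE
s_3 = Round(s_2, k_2) = 0xCD0

0x5DE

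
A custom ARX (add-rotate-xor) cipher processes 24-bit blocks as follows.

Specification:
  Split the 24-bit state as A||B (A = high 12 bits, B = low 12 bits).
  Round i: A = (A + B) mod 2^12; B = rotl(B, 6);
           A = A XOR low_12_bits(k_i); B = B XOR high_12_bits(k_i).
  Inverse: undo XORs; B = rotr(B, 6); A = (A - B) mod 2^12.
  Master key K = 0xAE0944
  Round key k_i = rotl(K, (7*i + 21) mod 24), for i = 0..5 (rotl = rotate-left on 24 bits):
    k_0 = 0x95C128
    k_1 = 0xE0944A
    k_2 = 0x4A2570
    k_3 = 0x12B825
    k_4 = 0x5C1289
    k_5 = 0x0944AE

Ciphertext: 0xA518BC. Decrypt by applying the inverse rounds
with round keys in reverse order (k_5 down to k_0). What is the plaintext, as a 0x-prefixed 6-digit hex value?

s_0 = ciphertext = 0xA518BC
s_1 = InvRound(s_0, k_5) = 0x4DFA20
s_2 = InvRound(s_1, k_4) = 0xDD787F
s_3 = InvRound(s_2, k_3) = 0x0CD525
s_4 = InvRound(s_3, k_2) = 0x3F71C6
s_5 = InvRound(s_4, k_1) = 0x3BE3FF
s_6 = InvRound(s_5, k_0) = 0x9AC8EA

0x9AC8EA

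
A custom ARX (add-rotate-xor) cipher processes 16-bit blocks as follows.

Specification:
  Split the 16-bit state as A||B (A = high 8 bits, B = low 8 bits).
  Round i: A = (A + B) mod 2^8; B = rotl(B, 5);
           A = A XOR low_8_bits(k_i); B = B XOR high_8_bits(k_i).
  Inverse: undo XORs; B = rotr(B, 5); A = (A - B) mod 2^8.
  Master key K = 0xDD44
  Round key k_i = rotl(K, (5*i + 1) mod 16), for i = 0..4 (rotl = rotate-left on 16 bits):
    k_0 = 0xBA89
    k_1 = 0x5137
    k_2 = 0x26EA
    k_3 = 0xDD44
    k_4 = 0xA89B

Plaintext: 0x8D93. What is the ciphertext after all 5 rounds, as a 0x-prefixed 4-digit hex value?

s_0 = plaintext = 0x8D93
s_1 = Round(s_0, k_0) = 0xA9C8
s_2 = Round(s_1, k_1) = 0x4648
s_3 = Round(s_2, k_2) = 0x642F
s_4 = Round(s_3, k_3) = 0xD738
s_5 = Round(s_4, k_4) = 0x94AF

0x94AF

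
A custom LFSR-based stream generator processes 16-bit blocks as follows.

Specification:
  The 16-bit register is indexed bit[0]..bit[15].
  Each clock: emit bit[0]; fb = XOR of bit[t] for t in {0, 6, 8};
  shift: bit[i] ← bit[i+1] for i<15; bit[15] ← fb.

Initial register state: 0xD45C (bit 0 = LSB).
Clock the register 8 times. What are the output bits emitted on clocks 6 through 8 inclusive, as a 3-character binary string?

010

reg_0 = 0xD45C
clock 1: out=0, reg = 0xEA2E
clock 2: out=0, reg = 0x7517
clock 3: out=1, reg = 0x3A8B
clock 4: out=1, reg = 0x9D45
clock 5: out=1, reg = 0xCEA2
clock 6: out=0, reg = 0x6751
clock 7: out=1, reg = 0xB3A8
clock 8: out=0, reg = 0xD9D4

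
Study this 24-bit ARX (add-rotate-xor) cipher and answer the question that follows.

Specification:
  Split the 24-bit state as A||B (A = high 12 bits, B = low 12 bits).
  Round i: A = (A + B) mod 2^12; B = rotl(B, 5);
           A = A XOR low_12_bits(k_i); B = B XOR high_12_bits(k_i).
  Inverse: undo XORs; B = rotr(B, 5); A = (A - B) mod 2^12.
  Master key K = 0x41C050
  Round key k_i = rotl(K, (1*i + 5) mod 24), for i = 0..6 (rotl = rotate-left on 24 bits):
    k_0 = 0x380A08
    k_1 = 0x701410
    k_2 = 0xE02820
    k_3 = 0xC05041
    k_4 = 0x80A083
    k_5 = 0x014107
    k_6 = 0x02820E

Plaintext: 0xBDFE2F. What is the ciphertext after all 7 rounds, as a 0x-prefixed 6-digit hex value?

0xDEBB7F

s_0 = plaintext = 0xBDFE2F
s_1 = Round(s_0, k_0) = 0x00667C
s_2 = Round(s_1, k_1) = 0x29288D
s_3 = Round(s_2, k_2) = 0x33FFB3
s_4 = Round(s_3, k_3) = 0x2B3A7A
s_5 = Round(s_4, k_4) = 0xDAE75E
s_6 = Round(s_5, k_5) = 0x40BBDA
s_7 = Round(s_6, k_6) = 0xDEBB7F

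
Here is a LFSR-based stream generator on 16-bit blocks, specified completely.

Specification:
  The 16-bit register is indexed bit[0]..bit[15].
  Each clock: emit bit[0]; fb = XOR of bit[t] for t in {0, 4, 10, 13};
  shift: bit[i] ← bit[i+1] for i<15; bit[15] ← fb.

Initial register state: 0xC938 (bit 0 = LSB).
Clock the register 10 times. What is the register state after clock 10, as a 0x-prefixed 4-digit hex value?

reg_0 = 0xC938
clock 1: out=0, reg = 0xE49C
clock 2: out=0, reg = 0xF24E
clock 3: out=0, reg = 0xF927
clock 4: out=1, reg = 0x7C93
clock 5: out=1, reg = 0x3E49
clock 6: out=1, reg = 0x9F24
clock 7: out=0, reg = 0xCF92
clock 8: out=0, reg = 0x67C9
clock 9: out=1, reg = 0xB3E4
clock 10: out=0, reg = 0xD9F2

0xD9F2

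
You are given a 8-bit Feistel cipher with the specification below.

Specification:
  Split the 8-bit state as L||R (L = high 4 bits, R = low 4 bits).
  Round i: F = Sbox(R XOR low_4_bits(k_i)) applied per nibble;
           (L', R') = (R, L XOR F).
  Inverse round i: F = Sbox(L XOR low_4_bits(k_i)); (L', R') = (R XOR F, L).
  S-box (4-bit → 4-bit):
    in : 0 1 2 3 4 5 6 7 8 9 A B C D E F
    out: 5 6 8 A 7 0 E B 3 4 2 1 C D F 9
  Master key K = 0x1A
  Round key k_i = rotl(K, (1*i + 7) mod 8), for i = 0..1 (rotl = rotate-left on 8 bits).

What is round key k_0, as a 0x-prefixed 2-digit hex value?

0x0D

K = 0x1A
k_0 = rotl(K, (1*0+7) mod 8) = rotl(K, 7) = 0x0D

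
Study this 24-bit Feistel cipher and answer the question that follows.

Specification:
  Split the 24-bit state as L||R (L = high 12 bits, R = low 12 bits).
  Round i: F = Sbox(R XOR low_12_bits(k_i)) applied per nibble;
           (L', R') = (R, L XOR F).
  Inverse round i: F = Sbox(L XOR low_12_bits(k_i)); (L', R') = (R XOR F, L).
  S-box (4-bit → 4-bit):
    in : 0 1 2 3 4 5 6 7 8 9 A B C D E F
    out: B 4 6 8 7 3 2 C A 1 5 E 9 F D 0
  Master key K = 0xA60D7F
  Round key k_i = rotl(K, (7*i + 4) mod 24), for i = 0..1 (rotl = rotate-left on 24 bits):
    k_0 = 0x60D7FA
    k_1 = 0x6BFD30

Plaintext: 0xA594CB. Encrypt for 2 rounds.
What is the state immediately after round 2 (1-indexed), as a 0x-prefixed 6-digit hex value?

0x2DD414

s_0 = plaintext = 0xA594CB
s_1 = Round(s_0, k_0) = 0x4CB2DD
s_2 = Round(s_1, k_1) = 0x2DD414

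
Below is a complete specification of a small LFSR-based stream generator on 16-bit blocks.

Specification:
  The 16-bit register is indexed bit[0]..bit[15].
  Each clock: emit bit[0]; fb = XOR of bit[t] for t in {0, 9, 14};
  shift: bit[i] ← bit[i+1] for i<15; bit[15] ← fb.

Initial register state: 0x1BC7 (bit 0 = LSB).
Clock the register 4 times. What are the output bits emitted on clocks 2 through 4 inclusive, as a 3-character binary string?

reg_0 = 0x1BC7
clock 1: out=1, reg = 0x0DE3
clock 2: out=1, reg = 0x86F1
clock 3: out=1, reg = 0x4378
clock 4: out=0, reg = 0x21BC

110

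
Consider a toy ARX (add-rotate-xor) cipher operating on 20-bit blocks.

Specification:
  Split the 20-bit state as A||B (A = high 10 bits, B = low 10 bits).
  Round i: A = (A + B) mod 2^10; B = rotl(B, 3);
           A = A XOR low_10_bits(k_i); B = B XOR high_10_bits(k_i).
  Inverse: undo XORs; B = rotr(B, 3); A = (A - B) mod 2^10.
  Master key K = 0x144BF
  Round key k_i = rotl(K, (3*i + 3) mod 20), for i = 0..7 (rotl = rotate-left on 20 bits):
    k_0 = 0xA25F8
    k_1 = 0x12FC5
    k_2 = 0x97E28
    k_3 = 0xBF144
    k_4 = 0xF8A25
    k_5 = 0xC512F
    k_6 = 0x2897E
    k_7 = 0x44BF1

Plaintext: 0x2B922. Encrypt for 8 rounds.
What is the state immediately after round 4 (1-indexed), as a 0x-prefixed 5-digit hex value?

0x3D109

s_0 = plaintext = 0x2B922
s_1 = Round(s_0, k_0) = 0x0A39B
s_2 = Round(s_1, k_1) = 0x01894
s_3 = Round(s_2, k_2) = 0xACAFE
s_4 = Round(s_3, k_3) = 0x3D109
s_5 = Round(s_4, k_4) = 0xF63A8
s_6 = Round(s_5, k_5) = 0xABE53
s_7 = Round(s_6, k_6) = 0x1F23E
s_8 = Round(s_7, k_7) = 0x52CE6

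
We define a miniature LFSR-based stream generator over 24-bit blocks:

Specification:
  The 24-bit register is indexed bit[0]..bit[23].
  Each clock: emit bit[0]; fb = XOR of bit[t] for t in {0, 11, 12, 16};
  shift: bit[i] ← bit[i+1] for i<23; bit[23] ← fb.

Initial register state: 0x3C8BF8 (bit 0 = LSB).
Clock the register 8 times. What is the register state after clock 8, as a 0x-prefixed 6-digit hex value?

0x9D3C8B

reg_0 = 0x3C8BF8
clock 1: out=0, reg = 0x9E45FC
clock 2: out=0, reg = 0x4F22FE
clock 3: out=0, reg = 0xA7917F
clock 4: out=1, reg = 0xD3C8BF
clock 5: out=1, reg = 0xE9E45F
clock 6: out=1, reg = 0x74F22F
clock 7: out=1, reg = 0x3A7917
clock 8: out=1, reg = 0x9D3C8B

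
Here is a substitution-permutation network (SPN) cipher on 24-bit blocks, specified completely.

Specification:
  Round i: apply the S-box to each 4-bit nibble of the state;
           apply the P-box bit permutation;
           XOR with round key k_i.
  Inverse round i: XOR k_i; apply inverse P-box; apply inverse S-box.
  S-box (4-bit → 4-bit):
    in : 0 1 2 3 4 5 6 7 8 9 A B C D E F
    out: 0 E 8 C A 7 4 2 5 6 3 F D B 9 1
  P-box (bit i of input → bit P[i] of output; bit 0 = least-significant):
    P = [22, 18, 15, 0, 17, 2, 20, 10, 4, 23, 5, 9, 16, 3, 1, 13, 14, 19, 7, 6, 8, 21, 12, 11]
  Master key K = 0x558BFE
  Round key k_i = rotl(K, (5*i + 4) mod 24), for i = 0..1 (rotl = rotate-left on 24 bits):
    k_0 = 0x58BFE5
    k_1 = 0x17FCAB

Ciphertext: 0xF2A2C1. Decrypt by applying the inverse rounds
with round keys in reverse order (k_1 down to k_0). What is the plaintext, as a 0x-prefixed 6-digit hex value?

s_0 = ciphertext = 0xF2A2C1
s_1 = InvRound(s_0, k_1) = 0x1E512A
s_2 = InvRound(s_1, k_0) = 0x2C12DB

0x2C12DB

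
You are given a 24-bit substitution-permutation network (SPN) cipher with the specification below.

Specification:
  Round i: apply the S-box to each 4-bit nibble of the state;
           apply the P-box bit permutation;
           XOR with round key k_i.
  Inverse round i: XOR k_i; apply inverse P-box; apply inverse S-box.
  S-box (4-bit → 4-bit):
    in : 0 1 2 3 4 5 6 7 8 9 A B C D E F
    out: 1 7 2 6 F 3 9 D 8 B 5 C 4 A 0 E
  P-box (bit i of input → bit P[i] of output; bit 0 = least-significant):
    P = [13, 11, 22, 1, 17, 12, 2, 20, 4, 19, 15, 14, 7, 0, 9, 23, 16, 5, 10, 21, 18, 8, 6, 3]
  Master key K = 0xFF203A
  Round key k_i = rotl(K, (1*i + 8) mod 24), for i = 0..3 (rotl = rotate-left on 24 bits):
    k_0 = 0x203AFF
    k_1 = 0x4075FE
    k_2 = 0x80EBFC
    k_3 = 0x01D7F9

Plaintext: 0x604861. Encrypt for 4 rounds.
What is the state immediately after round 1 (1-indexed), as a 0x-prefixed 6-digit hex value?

0xF75076

s_0 = plaintext = 0x604861
s_1 = Round(s_0, k_0) = 0xF75076
s_2 = Round(s_1, k_1) = 0x735021
s_3 = Round(s_2, k_2) = 0xC4D705
s_4 = Round(s_3, k_3) = 0xA23B88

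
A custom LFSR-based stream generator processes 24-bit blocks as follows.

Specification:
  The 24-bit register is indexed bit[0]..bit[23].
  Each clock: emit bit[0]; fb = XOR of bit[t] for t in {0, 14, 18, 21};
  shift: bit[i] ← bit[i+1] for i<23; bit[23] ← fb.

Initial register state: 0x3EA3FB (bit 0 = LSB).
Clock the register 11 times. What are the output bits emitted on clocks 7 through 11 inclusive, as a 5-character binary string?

reg_0 = 0x3EA3FB
clock 1: out=1, reg = 0x9F51FD
clock 2: out=1, reg = 0xCFA8FE
clock 3: out=0, reg = 0xE7D47F
clock 4: out=1, reg = 0x73EA3F
clock 5: out=1, reg = 0xB9F51F
clock 6: out=1, reg = 0xDCFA8F
clock 7: out=1, reg = 0xEE7D47
clock 8: out=1, reg = 0x773EA3
clock 9: out=1, reg = 0xBB9F51
clock 10: out=1, reg = 0x5DCFA8
clock 11: out=0, reg = 0x2EE7D4

11110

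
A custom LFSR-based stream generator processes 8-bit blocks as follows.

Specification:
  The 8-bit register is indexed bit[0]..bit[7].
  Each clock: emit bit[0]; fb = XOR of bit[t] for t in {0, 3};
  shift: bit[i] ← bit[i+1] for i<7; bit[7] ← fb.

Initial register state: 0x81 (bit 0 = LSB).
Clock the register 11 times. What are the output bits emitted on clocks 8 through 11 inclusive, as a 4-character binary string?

1100

reg_0 = 0x81
clock 1: out=1, reg = 0xC0
clock 2: out=0, reg = 0x60
clock 3: out=0, reg = 0x30
clock 4: out=0, reg = 0x18
clock 5: out=0, reg = 0x8C
clock 6: out=0, reg = 0xC6
clock 7: out=0, reg = 0x63
clock 8: out=1, reg = 0xB1
clock 9: out=1, reg = 0xD8
clock 10: out=0, reg = 0xEC
clock 11: out=0, reg = 0xF6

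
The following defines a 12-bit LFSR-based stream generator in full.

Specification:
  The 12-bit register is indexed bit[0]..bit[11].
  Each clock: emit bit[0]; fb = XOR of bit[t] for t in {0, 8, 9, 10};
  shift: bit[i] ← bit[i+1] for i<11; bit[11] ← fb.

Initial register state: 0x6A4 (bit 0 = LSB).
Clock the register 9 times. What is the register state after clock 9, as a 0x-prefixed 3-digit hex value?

0x903

reg_0 = 0x6A4
clock 1: out=0, reg = 0x352
clock 2: out=0, reg = 0x1A9
clock 3: out=1, reg = 0x0D4
clock 4: out=0, reg = 0x06A
clock 5: out=0, reg = 0x035
clock 6: out=1, reg = 0x81A
clock 7: out=0, reg = 0x40D
clock 8: out=1, reg = 0x206
clock 9: out=0, reg = 0x903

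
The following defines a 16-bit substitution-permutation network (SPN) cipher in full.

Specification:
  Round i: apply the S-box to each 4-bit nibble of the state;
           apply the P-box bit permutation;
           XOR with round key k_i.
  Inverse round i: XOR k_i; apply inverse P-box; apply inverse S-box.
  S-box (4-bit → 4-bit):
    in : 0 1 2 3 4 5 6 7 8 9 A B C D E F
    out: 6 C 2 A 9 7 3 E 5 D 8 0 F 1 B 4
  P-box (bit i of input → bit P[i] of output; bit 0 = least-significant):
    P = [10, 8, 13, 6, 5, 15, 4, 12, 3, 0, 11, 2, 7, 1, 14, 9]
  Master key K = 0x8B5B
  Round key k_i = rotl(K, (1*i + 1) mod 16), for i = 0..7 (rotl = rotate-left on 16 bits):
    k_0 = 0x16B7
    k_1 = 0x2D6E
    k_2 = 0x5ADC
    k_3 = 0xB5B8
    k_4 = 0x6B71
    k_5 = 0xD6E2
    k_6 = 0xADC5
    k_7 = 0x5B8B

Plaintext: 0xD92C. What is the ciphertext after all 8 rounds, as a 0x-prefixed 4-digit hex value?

s_0 = plaintext = 0xD92C
s_1 = Round(s_0, k_0) = 0xBB7B
s_2 = Round(s_1, k_1) = 0xBD7E
s_3 = Round(s_2, k_2) = 0xCF84
s_4 = Round(s_3, k_3) = 0xFB4A
s_5 = Round(s_4, k_4) = 0x3B11
s_6 = Round(s_5, k_5) = 0xE4B0
s_7 = Round(s_6, k_6) = 0x8E4B
s_8 = Round(s_7, k_7) = 0x0B26

0x0B26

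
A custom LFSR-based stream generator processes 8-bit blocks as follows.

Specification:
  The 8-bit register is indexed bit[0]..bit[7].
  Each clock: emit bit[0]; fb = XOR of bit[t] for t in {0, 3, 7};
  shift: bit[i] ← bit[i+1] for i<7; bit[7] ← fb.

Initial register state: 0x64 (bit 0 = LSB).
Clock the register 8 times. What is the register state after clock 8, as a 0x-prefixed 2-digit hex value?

0xD8

reg_0 = 0x64
clock 1: out=0, reg = 0x32
clock 2: out=0, reg = 0x19
clock 3: out=1, reg = 0x0C
clock 4: out=0, reg = 0x86
clock 5: out=0, reg = 0xC3
clock 6: out=1, reg = 0x61
clock 7: out=1, reg = 0xB0
clock 8: out=0, reg = 0xD8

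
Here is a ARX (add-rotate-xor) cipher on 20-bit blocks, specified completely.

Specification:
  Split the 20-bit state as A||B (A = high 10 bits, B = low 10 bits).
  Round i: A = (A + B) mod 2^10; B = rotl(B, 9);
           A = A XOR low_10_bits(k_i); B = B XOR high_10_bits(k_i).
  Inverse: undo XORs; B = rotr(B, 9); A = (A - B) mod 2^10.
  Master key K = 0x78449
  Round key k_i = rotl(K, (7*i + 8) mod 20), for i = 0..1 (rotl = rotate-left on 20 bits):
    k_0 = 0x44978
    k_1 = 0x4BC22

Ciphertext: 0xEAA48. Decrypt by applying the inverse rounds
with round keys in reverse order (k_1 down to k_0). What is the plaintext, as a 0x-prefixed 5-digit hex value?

0x81BBB

s_0 = ciphertext = 0xEAA48
s_1 = InvRound(s_0, k_1) = 0x2E6CF
s_2 = InvRound(s_1, k_0) = 0x81BBB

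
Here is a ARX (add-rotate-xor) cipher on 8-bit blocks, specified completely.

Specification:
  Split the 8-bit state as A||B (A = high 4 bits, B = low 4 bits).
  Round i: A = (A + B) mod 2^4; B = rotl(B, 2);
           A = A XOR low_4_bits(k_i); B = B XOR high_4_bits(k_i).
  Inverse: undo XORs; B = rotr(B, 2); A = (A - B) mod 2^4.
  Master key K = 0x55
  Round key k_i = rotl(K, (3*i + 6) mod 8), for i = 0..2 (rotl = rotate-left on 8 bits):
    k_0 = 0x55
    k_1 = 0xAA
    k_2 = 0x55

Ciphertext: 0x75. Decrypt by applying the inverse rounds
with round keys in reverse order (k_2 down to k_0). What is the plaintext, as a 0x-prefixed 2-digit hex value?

s_0 = ciphertext = 0x75
s_1 = InvRound(s_0, k_2) = 0x20
s_2 = InvRound(s_1, k_1) = 0xEA
s_3 = InvRound(s_2, k_0) = 0xCF

0xCF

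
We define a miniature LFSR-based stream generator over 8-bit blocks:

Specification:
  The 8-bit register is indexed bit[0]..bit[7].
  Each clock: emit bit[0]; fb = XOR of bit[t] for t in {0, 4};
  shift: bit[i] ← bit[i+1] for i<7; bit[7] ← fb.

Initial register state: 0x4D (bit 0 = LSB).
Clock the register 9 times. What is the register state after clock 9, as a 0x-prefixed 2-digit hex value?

0x6C

reg_0 = 0x4D
clock 1: out=1, reg = 0xA6
clock 2: out=0, reg = 0x53
clock 3: out=1, reg = 0x29
clock 4: out=1, reg = 0x94
clock 5: out=0, reg = 0xCA
clock 6: out=0, reg = 0x65
clock 7: out=1, reg = 0xB2
clock 8: out=0, reg = 0xD9
clock 9: out=1, reg = 0x6C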